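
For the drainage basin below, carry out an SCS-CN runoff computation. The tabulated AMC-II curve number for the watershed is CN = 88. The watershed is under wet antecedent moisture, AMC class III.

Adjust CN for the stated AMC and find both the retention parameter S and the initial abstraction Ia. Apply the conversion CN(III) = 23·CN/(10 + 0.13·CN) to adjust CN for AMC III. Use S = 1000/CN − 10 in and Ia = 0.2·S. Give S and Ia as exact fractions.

S = 150/253 in ≈ 0.593 in; Ia = 30/253 in ≈ 0.119 in

Wet (AMC III): CN(III) = 23·88/(10 + 0.13·88) = 2024/(536/25) = 6325/67 ≈ 94.403
S = 1000/(6325/67) − 10 = 150/253 in ≈ 0.593 in
Ia = 0.2S: 0.2·0.593 = 0.119 in (exactly 30/253)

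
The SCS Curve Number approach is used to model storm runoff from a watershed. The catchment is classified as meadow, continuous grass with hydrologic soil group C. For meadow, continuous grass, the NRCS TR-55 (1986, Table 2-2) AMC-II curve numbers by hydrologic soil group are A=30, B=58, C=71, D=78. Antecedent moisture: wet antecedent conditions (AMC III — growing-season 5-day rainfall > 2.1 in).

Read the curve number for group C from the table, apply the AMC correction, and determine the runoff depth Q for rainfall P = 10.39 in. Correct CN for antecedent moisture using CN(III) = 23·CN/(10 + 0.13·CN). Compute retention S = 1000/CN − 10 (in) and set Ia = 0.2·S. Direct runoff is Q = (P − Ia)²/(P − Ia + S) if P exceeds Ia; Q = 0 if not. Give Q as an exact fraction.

NRCS table: meadow, continuous grass, soil group C → CN(II) = 71
CN(III) from CN(II)=71: (23·71)/(10 + 0.13·71) = 163300/1923 ≈ 84.919
Max retention: S = 1000/(163300/1923) − 10 = 2900/1633 in (≈ 1.776 in)
Ia = 0.2·(2900/1633) = 580/1633 in ≈ 0.355 in
Since P=10.390 > Ia=0.355: effective rainfall P−Ia = 1638687/163300 in
Runoff Q = (P−Ia)²/(P−Ia+S) = (10.035)²/(10.035+1.776) = 2685295083969/314954587100 ≈ 8.526 in

Q = 2685295083969/314954587100 in ≈ 8.526 in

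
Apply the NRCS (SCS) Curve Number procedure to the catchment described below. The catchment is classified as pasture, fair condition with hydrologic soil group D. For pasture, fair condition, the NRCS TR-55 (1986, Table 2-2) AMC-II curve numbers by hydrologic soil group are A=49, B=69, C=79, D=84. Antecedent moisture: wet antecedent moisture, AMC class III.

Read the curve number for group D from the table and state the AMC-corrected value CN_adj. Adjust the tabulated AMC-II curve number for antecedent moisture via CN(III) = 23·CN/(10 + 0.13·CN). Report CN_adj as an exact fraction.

NRCS table: pasture, fair condition, soil group D → CN(II) = 84
Wet (AMC III): CN(III) = 23·84/(10 + 0.13·84) = 1932/(523/25) = 48300/523 ≈ 92.352

CN_adj = 48300/523 ≈ 92.352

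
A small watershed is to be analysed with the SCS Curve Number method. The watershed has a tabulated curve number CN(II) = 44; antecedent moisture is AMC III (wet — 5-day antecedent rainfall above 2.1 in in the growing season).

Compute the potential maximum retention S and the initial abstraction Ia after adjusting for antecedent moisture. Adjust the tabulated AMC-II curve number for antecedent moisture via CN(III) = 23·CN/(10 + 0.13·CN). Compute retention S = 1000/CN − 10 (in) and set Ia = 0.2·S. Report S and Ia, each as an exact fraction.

CN(III) from CN(II)=44: (23·44)/(10 + 0.13·44) = 25300/393 ≈ 64.377
Max retention: S = 1000/(25300/393) − 10 = 1400/253 in (≈ 5.534 in)
Ia = 0.2·(1400/253) = 280/253 in ≈ 1.107 in

S = 1400/253 in ≈ 5.534 in; Ia = 280/253 in ≈ 1.107 in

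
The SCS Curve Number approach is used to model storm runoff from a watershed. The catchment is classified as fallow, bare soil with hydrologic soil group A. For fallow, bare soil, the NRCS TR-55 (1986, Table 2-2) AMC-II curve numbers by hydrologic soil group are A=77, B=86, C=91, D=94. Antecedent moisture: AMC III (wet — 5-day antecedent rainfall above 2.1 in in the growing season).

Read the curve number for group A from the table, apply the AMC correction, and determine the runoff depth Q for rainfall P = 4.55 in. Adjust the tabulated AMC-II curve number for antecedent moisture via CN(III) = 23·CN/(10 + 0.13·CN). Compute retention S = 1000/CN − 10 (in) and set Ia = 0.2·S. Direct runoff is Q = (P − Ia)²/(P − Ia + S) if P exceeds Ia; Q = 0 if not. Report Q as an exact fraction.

Q = 43652449/13254780 in ≈ 3.293 in

NRCS table: fallow, bare soil, soil group A → CN(II) = 77
Adjust CN=77 to AMC III: 23·77/(10 + 0.13·77) → 1771 ÷ (2001/100) = 7700/87 ≈ 88.506
Max retention: S = 1000/(7700/87) − 10 = 100/77 in (≈ 1.299 in)
Initial abstraction Ia = S/5 = (100/77)/5 = 20/77 ≈ 0.260 in
Since P=4.550 > Ia=0.260: effective rainfall P−Ia = 6607/1540 in
Q = (6607/1540)²/((6607/1540) + 100/77) = (43652449/2371600)/(8607/1540) = 43652449/13254780 in ≈ 3.293 in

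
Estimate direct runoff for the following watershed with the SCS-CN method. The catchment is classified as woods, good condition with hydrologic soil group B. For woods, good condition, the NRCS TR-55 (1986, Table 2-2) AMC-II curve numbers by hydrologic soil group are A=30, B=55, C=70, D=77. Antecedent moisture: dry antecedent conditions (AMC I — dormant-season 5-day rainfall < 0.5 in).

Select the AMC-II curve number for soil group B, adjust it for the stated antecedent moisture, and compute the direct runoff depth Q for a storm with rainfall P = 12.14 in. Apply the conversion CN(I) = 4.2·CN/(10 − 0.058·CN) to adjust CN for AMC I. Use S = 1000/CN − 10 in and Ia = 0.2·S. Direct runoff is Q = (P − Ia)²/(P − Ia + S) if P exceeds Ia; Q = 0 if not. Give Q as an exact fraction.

Q = 1007364121/410945150 in ≈ 2.451 in

NRCS table: woods, good condition, soil group B → CN(II) = 55
Dry (AMC I): CN(I) = 4.2·55/(10 − 0.058·55) = 231/(681/100) = 7700/227 ≈ 33.921
Max retention: S = 1000/(7700/227) − 10 = 1500/77 in (≈ 19.481 in)
Ia = 0.2S: 0.2·19.481 = 3.896 in (exactly 300/77)
Excess rainfall: 12.140 − 3.896 = 8.244 in; P > Ia so Q > 0
Q: (31739/3850)² ÷ (106739/3850) = 1007364121/410945150 in (≈ 2.451 in)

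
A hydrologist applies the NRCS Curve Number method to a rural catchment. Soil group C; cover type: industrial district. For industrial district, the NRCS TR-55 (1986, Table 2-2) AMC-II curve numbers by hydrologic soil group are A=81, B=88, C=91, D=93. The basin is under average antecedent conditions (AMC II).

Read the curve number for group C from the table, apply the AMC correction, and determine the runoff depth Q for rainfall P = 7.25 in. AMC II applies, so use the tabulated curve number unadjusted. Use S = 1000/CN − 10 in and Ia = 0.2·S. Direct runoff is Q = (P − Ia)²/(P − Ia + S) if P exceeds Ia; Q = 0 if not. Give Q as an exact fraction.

NRCS table: industrial district, soil group C → CN(II) = 91
Average conditions: CN = 91 (no AMC adjustment).
Retention S: 1000/CN − 10 with CN=91.000 → S = 90/91 ≈ 0.989 in
Initial abstraction Ia = S/5 = (90/91)/5 = 18/91 ≈ 0.198 in
Excess rainfall: 7.250 − 0.198 = 7.052 in; P > Ia so Q > 0
Q = (2567/364)²/((2567/364) + 90/91) = (6589489/132496)/(2927/364) = 6589489/1065428 in ≈ 6.185 in

Q = 6589489/1065428 in ≈ 6.185 in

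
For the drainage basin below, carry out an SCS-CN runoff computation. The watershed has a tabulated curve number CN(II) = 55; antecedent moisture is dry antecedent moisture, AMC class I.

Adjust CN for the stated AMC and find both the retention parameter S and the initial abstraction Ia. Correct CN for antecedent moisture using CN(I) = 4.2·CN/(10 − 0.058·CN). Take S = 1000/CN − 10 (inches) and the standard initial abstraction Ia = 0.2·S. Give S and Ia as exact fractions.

S = 1500/77 in ≈ 19.481 in; Ia = 300/77 in ≈ 3.896 in

CN(I) from CN(II)=55: (4.2·55)/(10 − 0.058·55) = 7700/227 ≈ 33.921
Max retention: S = 1000/(7700/227) − 10 = 1500/77 in (≈ 19.481 in)
Initial abstraction Ia = S/5 = (1500/77)/5 = 300/77 ≈ 3.896 in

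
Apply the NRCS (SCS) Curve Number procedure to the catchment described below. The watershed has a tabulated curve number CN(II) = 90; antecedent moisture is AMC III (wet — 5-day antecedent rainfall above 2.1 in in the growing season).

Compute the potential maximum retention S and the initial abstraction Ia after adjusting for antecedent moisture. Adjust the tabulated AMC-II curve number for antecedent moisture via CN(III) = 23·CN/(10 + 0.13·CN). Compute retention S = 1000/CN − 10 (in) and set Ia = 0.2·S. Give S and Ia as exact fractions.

S = 100/207 in ≈ 0.483 in; Ia = 20/207 in ≈ 0.097 in

Wet (AMC III): CN(III) = 23·90/(10 + 0.13·90) = 2070/(217/10) = 20700/217 ≈ 95.392
Max retention: S = 1000/(20700/217) − 10 = 100/207 in (≈ 0.483 in)
Initial abstraction Ia = S/5 = (100/207)/5 = 20/207 ≈ 0.097 in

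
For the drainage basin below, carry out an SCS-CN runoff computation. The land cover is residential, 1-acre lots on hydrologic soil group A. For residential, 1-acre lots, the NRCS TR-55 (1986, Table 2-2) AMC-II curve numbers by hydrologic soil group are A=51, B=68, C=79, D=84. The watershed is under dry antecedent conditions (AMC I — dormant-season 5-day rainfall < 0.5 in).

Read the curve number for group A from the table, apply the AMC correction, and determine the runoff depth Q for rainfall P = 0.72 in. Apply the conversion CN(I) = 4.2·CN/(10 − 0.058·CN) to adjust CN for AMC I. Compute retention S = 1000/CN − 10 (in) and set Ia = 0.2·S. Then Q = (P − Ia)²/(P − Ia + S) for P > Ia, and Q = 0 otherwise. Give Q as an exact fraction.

NRCS table: residential, 1-acre lots, soil group A → CN(II) = 51
CN(I) from CN(II)=51: (4.2·51)/(10 − 0.058·51) = 15300/503 ≈ 30.417
S = 1000/(15300/503) − 10 = 3500/153 in ≈ 22.876 in
Ia = 0.2·(3500/153) = 700/153 in ≈ 4.575 in
P = 0.720 ≤ Ia = 4.575 in: entire storm abstracted, Q = 0.

Q = 0 in ≈ 0.000 in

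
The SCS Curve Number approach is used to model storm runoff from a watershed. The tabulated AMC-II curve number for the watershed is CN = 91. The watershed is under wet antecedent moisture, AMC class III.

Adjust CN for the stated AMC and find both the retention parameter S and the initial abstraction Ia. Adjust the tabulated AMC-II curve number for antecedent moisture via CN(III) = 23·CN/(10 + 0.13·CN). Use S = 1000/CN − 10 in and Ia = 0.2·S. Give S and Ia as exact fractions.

CN(III) from CN(II)=91: (23·91)/(10 + 0.13·91) = 209300/2183 ≈ 95.877
Max retention: S = 1000/(209300/2183) − 10 = 900/2093 in (≈ 0.430 in)
Ia = 0.2S: 0.2·0.430 = 0.086 in (exactly 180/2093)

S = 900/2093 in ≈ 0.430 in; Ia = 180/2093 in ≈ 0.086 in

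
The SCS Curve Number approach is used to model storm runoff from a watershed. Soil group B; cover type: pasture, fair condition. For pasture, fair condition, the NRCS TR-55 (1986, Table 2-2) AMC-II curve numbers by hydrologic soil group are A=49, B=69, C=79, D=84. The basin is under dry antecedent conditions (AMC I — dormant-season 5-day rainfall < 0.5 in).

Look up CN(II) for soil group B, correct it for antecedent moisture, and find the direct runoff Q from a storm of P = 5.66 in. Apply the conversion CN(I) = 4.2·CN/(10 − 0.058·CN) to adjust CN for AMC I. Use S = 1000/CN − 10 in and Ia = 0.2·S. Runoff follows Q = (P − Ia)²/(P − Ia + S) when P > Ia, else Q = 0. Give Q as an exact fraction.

Q = 65059174489/74628354150 in ≈ 0.872 in

NRCS table: pasture, fair condition, soil group B → CN(II) = 69
CN(I) from CN(II)=69: (4.2·69)/(10 − 0.058·69) = 144900/2999 ≈ 48.316
Max retention: S = 1000/(144900/2999) − 10 = 15500/1449 in (≈ 10.697 in)
Ia = 0.2·(15500/1449) = 3100/1449 in ≈ 2.139 in
Since P=5.660 > Ia=2.139: effective rainfall P−Ia = 255067/72450 in
Q: (255067/72450)² ÷ (1030067/72450) = 65059174489/74628354150 in (≈ 0.872 in)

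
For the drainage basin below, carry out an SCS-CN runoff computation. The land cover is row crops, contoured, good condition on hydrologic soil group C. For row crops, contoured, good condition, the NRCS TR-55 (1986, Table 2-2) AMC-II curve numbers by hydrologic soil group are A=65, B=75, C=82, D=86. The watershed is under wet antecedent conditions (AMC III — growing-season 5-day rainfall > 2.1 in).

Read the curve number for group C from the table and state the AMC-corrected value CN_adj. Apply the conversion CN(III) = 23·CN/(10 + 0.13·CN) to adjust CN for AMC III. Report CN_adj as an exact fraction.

CN_adj = 94300/1033 ≈ 91.288

NRCS table: row crops, contoured, good condition, soil group C → CN(II) = 82
Wet (AMC III): CN(III) = 23·82/(10 + 0.13·82) = 1886/(1033/50) = 94300/1033 ≈ 91.288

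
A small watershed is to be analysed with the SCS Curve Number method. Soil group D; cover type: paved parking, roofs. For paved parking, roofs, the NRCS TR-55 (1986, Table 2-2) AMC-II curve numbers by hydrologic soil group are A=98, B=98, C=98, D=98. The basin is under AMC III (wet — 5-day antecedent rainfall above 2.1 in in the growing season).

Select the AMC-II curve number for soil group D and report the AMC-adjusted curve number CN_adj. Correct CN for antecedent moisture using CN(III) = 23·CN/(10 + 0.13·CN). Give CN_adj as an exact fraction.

NRCS table: paved parking, roofs, soil group D → CN(II) = 98
Wet (AMC III): CN(III) = 23·98/(10 + 0.13·98) = 2254/(1137/50) = 112700/1137 ≈ 99.120

CN_adj = 112700/1137 ≈ 99.120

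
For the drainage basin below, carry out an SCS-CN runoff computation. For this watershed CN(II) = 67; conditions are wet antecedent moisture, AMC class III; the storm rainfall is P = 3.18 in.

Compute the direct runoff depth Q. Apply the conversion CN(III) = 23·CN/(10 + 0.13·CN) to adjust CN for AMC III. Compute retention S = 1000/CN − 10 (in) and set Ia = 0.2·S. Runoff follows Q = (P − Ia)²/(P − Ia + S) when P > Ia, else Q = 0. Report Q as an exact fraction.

CN(III) from CN(II)=67: (23·67)/(10 + 0.13·67) = 154100/1871 ≈ 82.362
Max retention: S = 1000/(154100/1871) − 10 = 3300/1541 in (≈ 2.141 in)
Ia = 0.2S: 0.2·2.141 = 0.428 in (exactly 660/1541)
Excess rainfall: 3.180 − 0.428 = 2.752 in; P > Ia so Q > 0
Q: (212019/77050)² ÷ (377019/77050) = 4994672929/3227701550 in (≈ 1.547 in)

Q = 4994672929/3227701550 in ≈ 1.547 in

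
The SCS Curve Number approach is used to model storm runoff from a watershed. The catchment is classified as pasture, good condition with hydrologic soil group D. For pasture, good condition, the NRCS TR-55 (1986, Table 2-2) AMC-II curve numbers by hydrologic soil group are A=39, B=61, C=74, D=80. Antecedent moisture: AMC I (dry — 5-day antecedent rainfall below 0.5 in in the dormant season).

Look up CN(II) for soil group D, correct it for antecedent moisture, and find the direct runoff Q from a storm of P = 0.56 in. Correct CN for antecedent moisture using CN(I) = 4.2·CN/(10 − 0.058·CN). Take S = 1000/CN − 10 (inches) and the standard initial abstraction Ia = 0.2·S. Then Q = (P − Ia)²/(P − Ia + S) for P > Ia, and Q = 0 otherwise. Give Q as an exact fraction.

NRCS table: pasture, good condition, soil group D → CN(II) = 80
CN(I) from CN(II)=80: (4.2·80)/(10 − 0.058·80) = 4200/67 ≈ 62.687
Max retention: S = 1000/(4200/67) − 10 = 125/21 in (≈ 5.952 in)
Ia = 0.2·(125/21) = 25/21 in ≈ 1.190 in
P = 0.560 ≤ Ia = 1.190 in: entire storm abstracted, Q = 0.

Q = 0 in ≈ 0.000 in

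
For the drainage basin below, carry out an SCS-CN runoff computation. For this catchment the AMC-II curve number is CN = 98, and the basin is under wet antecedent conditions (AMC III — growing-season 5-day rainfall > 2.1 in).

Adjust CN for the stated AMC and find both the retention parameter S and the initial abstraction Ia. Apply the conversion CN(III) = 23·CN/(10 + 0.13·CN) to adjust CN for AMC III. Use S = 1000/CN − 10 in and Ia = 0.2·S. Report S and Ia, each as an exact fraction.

S = 100/1127 in ≈ 0.089 in; Ia = 20/1127 in ≈ 0.018 in

CN(III) from CN(II)=98: (23·98)/(10 + 0.13·98) = 112700/1137 ≈ 99.120
S = 1000/(112700/1137) − 10 = 100/1127 in ≈ 0.089 in
Initial abstraction Ia = S/5 = (100/1127)/5 = 20/1127 ≈ 0.018 in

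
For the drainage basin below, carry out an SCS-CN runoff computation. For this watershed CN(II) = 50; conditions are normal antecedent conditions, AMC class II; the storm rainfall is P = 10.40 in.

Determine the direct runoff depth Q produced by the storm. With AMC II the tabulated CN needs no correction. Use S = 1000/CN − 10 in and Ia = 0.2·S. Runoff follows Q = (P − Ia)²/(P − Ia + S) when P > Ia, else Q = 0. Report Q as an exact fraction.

AMC II — tabulated CN = 50 applies directly.
S = 1000/50 − 10 = 10 in ≈ 10.000 in
Ia = 0.2·10 = 2 in ≈ 2.000 in
P − Ia = 10.400 − 2.000 = 42/5 ≈ 8.400 in (> 0, runoff occurs)
Runoff Q = (P−Ia)²/(P−Ia+S) = (8.400)²/(8.400+10.000) = 441/115 ≈ 3.835 in

Q = 441/115 in ≈ 3.835 in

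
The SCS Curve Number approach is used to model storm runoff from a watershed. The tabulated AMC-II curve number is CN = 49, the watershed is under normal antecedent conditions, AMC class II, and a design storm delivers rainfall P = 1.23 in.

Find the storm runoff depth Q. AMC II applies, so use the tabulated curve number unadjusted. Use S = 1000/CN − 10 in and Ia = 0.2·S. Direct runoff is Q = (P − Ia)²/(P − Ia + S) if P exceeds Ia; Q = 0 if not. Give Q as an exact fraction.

Q = 0 in ≈ 0.000 in

CN(II) = 49; AMC II needs no correction.
S = 1000/49 − 10 = 510/49 in ≈ 10.408 in
Ia = 0.2·(510/49) = 102/49 in ≈ 2.082 in
P = 1.230 ≤ Ia = 2.082 in: entire storm abstracted, Q = 0.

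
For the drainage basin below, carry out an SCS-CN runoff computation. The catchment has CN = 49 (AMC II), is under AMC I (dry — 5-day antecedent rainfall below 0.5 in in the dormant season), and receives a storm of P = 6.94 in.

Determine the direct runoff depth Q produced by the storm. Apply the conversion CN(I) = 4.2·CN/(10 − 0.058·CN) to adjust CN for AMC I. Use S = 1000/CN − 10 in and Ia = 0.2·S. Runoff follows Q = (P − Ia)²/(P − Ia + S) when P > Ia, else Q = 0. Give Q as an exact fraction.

Q = 1157428441/7872210150 in ≈ 0.147 in

Dry (AMC I): CN(I) = 4.2·49/(10 − 0.058·49) = (1029/5)/(3579/500) = 34300/1193 ≈ 28.751
Max retention: S = 1000/(34300/1193) − 10 = 8500/343 in (≈ 24.781 in)
Ia = 0.2S: 0.2·24.781 = 4.956 in (exactly 1700/343)
Since P=6.940 > Ia=4.956: effective rainfall P−Ia = 34021/17150 in
Q: (34021/17150)² ÷ (459021/17150) = 1157428441/7872210150 in (≈ 0.147 in)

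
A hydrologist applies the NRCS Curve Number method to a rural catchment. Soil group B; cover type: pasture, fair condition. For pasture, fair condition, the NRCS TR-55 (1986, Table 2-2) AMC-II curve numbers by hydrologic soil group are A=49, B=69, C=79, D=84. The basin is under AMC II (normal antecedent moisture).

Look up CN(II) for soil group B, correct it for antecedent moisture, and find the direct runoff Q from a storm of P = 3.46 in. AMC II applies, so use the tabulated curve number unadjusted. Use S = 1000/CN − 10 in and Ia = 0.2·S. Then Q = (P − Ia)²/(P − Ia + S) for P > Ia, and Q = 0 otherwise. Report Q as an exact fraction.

Q = 78092569/83962650 in ≈ 0.930 in

NRCS table: pasture, fair condition, soil group B → CN(II) = 69
CN(II) = 69; AMC II needs no correction.
S = 1000/69 − 10 = 310/69 in ≈ 4.493 in
Initial abstraction Ia = S/5 = (310/69)/5 = 62/69 ≈ 0.899 in
Excess rainfall: 3.460 − 0.899 = 2.561 in; P > Ia so Q > 0
Runoff Q = (P−Ia)²/(P−Ia+S) = (2.561)²/(2.561+4.493) = 78092569/83962650 ≈ 0.930 in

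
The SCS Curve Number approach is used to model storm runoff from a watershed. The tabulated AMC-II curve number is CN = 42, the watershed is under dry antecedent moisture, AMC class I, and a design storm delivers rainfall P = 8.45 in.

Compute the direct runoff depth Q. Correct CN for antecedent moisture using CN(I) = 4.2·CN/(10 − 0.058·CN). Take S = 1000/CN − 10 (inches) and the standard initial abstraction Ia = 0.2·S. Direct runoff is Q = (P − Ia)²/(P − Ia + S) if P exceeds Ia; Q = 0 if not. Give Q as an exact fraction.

Q = 273207841/2703585780 in ≈ 0.101 in

Dry (AMC I): CN(I) = 4.2·42/(10 − 0.058·42) = (882/5)/(1891/250) = 44100/1891 ≈ 23.321
Max retention: S = 1000/(44100/1891) − 10 = 14500/441 in (≈ 32.880 in)
Ia = 0.2S: 0.2·32.880 = 6.576 in (exactly 2900/441)
Since P=8.450 > Ia=6.576: effective rainfall P−Ia = 16529/8820 in
Q = (16529/8820)²/((16529/8820) + 14500/441) = (273207841/77792400)/(306529/8820) = 273207841/2703585780 in ≈ 0.101 in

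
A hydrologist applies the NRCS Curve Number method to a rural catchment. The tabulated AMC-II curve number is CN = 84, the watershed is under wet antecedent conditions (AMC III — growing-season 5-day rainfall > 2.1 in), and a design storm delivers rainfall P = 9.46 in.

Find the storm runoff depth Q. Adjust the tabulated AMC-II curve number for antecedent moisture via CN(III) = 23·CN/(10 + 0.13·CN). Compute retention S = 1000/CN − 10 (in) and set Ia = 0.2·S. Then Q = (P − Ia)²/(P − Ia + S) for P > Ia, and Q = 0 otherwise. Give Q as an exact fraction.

Adjust CN=84 to AMC III: 23·84/(10 + 0.13·84) → 1932 ÷ (523/25) = 48300/523 ≈ 92.352
Max retention: S = 1000/(48300/523) − 10 = 400/483 in (≈ 0.828 in)
Initial abstraction Ia = S/5 = (400/483)/5 = 80/483 ≈ 0.166 in
Excess rainfall: 9.460 − 0.166 = 9.294 in; P > Ia so Q > 0
Q: (224459/24150)² ÷ (244459/24150) = 50381842681/5903684850 in (≈ 8.534 in)

Q = 50381842681/5903684850 in ≈ 8.534 in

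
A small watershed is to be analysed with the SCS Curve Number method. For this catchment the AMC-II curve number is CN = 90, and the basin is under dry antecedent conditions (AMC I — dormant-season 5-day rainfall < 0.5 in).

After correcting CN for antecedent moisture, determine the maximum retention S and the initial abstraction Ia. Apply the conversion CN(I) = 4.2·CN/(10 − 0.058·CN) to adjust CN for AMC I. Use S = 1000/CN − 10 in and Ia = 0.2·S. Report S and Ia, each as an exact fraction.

Adjust CN=90 to AMC I: 4.2·90/(10 − 0.058·90) → 378 ÷ (239/50) = 18900/239 ≈ 79.079
Retention S: 1000/CN − 10 with CN=79.079 → S = 500/189 ≈ 2.646 in
Ia = 0.2·(500/189) = 100/189 in ≈ 0.529 in

S = 500/189 in ≈ 2.646 in; Ia = 100/189 in ≈ 0.529 in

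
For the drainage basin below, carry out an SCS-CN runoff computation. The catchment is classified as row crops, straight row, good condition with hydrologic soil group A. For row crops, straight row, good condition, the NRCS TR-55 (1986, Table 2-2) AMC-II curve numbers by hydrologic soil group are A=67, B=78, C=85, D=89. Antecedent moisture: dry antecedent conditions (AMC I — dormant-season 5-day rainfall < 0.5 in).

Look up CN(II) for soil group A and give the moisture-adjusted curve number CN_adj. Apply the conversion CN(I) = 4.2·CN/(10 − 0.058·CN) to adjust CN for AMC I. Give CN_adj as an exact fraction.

NRCS table: row crops, straight row, good condition, soil group A → CN(II) = 67
Adjust CN=67 to AMC I: 4.2·67/(10 − 0.058·67) → (1407/5) ÷ (3057/500) = 46900/1019 ≈ 46.026

CN_adj = 46900/1019 ≈ 46.026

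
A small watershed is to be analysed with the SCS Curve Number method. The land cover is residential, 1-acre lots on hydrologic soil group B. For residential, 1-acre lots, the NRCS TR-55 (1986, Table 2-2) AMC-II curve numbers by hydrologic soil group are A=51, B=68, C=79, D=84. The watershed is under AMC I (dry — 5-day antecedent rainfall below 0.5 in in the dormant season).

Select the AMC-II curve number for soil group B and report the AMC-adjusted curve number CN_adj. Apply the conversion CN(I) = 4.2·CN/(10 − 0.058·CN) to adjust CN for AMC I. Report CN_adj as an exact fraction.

NRCS table: residential, 1-acre lots, soil group B → CN(II) = 68
Adjust CN=68 to AMC I: 4.2·68/(10 − 0.058·68) → (1428/5) ÷ (757/125) = 35700/757 ≈ 47.160

CN_adj = 35700/757 ≈ 47.160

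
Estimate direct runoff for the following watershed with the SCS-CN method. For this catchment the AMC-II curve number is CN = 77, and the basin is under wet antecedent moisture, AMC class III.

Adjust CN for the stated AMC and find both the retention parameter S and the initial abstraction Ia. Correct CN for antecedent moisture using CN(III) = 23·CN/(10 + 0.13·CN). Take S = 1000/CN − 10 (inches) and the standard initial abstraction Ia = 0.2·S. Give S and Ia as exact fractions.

Adjust CN=77 to AMC III: 23·77/(10 + 0.13·77) → 1771 ÷ (2001/100) = 7700/87 ≈ 88.506
S = 1000/(7700/87) − 10 = 100/77 in ≈ 1.299 in
Ia = 0.2·(100/77) = 20/77 in ≈ 0.260 in

S = 100/77 in ≈ 1.299 in; Ia = 20/77 in ≈ 0.260 in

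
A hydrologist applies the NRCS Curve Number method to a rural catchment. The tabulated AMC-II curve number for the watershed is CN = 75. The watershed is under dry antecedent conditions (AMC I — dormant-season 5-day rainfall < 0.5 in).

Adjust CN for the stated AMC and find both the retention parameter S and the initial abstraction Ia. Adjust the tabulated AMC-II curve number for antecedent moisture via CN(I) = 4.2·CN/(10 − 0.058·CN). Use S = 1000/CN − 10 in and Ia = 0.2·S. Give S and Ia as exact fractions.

Adjust CN=75 to AMC I: 4.2·75/(10 − 0.058·75) → 315 ÷ (113/20) = 6300/113 ≈ 55.752
Max retention: S = 1000/(6300/113) − 10 = 500/63 in (≈ 7.937 in)
Initial abstraction Ia = S/5 = (500/63)/5 = 100/63 ≈ 1.587 in

S = 500/63 in ≈ 7.937 in; Ia = 100/63 in ≈ 1.587 in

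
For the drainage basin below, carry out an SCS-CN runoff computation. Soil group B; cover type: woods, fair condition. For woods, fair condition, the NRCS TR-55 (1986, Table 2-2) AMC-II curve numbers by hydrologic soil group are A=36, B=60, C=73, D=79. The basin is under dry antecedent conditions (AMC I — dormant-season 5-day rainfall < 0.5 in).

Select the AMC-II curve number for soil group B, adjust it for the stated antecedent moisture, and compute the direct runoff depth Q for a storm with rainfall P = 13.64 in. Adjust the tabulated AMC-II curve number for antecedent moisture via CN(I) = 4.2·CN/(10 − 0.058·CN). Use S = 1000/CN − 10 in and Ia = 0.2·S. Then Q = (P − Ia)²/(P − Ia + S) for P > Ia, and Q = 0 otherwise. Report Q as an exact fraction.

Q = 271689289/65335725 in ≈ 4.158 in

NRCS table: woods, fair condition, soil group B → CN(II) = 60
Adjust CN=60 to AMC I: 4.2·60/(10 − 0.058·60) → 252 ÷ (163/25) = 6300/163 ≈ 38.650
Retention S: 1000/CN − 10 with CN=38.650 → S = 1000/63 ≈ 15.873 in
Initial abstraction Ia = S/5 = (1000/63)/5 = 200/63 ≈ 3.175 in
Since P=13.640 > Ia=3.175: effective rainfall P−Ia = 16483/1575 in
Runoff Q = (P−Ia)²/(P−Ia+S) = (10.465)²/(10.465+15.873) = 271689289/65335725 ≈ 4.158 in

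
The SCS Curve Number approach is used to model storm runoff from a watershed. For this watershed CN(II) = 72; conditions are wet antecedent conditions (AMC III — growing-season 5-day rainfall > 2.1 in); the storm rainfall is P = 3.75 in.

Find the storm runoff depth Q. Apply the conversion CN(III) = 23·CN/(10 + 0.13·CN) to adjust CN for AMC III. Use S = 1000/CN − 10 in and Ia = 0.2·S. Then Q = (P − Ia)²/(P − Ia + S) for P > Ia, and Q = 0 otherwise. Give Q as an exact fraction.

Wet (AMC III): CN(III) = 23·72/(10 + 0.13·72) = 1656/(484/25) = 10350/121 ≈ 85.537
Max retention: S = 1000/(10350/121) − 10 = 350/207 in (≈ 1.691 in)
Ia = 0.2S: 0.2·1.691 = 0.338 in (exactly 70/207)
Since P=3.750 > Ia=0.338: effective rainfall P−Ia = 2825/828 in
Q = (2825/828)²/((2825/828) + 350/207) = (7980625/685584)/(4225/828) = 319225/139932 in ≈ 2.281 in

Q = 319225/139932 in ≈ 2.281 in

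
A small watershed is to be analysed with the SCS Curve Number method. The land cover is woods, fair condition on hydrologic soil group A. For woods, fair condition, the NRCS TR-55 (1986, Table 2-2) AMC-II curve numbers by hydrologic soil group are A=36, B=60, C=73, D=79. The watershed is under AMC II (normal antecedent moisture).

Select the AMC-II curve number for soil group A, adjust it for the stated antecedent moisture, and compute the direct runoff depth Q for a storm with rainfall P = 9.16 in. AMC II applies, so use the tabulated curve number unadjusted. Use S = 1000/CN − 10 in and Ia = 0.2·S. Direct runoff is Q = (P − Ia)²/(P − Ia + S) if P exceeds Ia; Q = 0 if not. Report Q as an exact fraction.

Q = 1590121/1183725 in ≈ 1.343 in

NRCS table: woods, fair condition, soil group A → CN(II) = 36
AMC II — tabulated CN = 36 applies directly.
Retention S: 1000/CN − 10 with CN=36.000 → S = 160/9 ≈ 17.778 in
Ia = 0.2·(160/9) = 32/9 in ≈ 3.556 in
Excess rainfall: 9.160 − 3.556 = 5.604 in; P > Ia so Q > 0
Q: (1261/225)² ÷ (5261/225) = 1590121/1183725 in (≈ 1.343 in)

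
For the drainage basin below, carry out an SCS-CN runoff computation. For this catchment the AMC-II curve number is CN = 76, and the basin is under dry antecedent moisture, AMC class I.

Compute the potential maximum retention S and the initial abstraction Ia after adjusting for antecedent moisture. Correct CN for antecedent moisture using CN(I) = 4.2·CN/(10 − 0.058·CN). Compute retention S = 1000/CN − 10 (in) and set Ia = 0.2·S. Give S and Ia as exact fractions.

S = 1000/133 in ≈ 7.519 in; Ia = 200/133 in ≈ 1.504 in

CN(I) from CN(II)=76: (4.2·76)/(10 − 0.058·76) = 13300/233 ≈ 57.082
S = 1000/(13300/233) − 10 = 1000/133 in ≈ 7.519 in
Initial abstraction Ia = S/5 = (1000/133)/5 = 200/133 ≈ 1.504 in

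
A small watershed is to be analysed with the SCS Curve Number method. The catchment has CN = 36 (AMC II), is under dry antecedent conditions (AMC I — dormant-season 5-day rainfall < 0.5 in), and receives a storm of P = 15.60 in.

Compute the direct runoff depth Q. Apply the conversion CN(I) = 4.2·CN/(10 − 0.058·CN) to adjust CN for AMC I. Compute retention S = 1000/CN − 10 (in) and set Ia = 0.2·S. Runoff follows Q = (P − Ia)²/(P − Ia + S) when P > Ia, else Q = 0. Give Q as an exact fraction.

Dry (AMC I): CN(I) = 4.2·36/(10 − 0.058·36) = (756/5)/(989/125) = 18900/989 ≈ 19.110
Retention S: 1000/CN − 10 with CN=19.110 → S = 8000/189 ≈ 42.328 in
Ia = 0.2·(8000/189) = 1600/189 in ≈ 8.466 in
P − Ia = 15.600 − 8.466 = 6742/945 ≈ 7.134 in (> 0, runoff occurs)
Q: (6742/945)² ÷ (46742/945) = 22727282/22085595 in (≈ 1.029 in)

Q = 22727282/22085595 in ≈ 1.029 in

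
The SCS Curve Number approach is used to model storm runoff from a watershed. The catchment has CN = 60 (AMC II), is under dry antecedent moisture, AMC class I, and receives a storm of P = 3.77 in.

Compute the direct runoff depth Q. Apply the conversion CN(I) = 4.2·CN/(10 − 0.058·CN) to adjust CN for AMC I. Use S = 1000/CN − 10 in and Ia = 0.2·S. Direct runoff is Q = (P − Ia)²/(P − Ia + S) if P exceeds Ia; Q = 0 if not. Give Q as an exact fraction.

Q = 14070001/653631300 in ≈ 0.022 in

CN(I) from CN(II)=60: (4.2·60)/(10 − 0.058·60) = 6300/163 ≈ 38.650
Retention S: 1000/CN − 10 with CN=38.650 → S = 1000/63 ≈ 15.873 in
Initial abstraction Ia = S/5 = (1000/63)/5 = 200/63 ≈ 3.175 in
Since P=3.770 > Ia=3.175: effective rainfall P−Ia = 3751/6300 in
Q = (3751/6300)²/((3751/6300) + 1000/63) = (14070001/39690000)/(103751/6300) = 14070001/653631300 in ≈ 0.022 in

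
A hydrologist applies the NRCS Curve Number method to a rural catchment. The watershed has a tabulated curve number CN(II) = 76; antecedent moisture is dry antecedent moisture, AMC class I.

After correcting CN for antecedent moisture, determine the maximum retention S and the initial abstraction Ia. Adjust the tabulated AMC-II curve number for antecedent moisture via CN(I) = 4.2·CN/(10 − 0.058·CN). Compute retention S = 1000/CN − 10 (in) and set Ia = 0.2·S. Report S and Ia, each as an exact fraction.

Dry (AMC I): CN(I) = 4.2·76/(10 − 0.058·76) = (1596/5)/(699/125) = 13300/233 ≈ 57.082
Retention S: 1000/CN − 10 with CN=57.082 → S = 1000/133 ≈ 7.519 in
Ia = 0.2S: 0.2·7.519 = 1.504 in (exactly 200/133)

S = 1000/133 in ≈ 7.519 in; Ia = 200/133 in ≈ 1.504 in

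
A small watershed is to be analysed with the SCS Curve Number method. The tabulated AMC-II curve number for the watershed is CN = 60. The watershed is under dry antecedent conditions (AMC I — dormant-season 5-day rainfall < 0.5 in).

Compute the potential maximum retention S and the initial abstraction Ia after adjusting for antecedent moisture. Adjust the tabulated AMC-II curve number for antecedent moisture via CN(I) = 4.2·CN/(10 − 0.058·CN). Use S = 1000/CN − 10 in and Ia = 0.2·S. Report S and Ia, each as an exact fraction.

CN(I) from CN(II)=60: (4.2·60)/(10 − 0.058·60) = 6300/163 ≈ 38.650
S = 1000/(6300/163) − 10 = 1000/63 in ≈ 15.873 in
Ia = 0.2·(1000/63) = 200/63 in ≈ 3.175 in

S = 1000/63 in ≈ 15.873 in; Ia = 200/63 in ≈ 3.175 in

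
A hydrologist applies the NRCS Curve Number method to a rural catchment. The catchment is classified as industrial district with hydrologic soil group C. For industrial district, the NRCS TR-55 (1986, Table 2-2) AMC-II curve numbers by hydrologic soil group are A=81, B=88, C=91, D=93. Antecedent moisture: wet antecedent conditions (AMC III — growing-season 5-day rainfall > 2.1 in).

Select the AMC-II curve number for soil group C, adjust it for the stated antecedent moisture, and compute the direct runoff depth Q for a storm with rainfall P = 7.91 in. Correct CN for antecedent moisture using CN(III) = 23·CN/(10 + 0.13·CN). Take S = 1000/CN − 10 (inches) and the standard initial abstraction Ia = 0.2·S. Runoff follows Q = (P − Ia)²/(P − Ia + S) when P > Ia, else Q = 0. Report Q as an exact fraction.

NRCS table: industrial district, soil group C → CN(II) = 91
Wet (AMC III): CN(III) = 23·91/(10 + 0.13·91) = 2093/(2183/100) = 209300/2183 ≈ 95.877
S = 1000/(209300/2183) − 10 = 900/2093 in ≈ 0.430 in
Initial abstraction Ia = S/5 = (900/2093)/5 = 180/2093 ≈ 0.086 in
Excess rainfall: 7.910 − 0.086 = 7.824 in; P > Ia so Q > 0
Runoff Q = (P−Ia)²/(P−Ia+S) = (7.824)²/(7.824+0.430) = 2681612578969/361578935900 ≈ 7.416 in

Q = 2681612578969/361578935900 in ≈ 7.416 in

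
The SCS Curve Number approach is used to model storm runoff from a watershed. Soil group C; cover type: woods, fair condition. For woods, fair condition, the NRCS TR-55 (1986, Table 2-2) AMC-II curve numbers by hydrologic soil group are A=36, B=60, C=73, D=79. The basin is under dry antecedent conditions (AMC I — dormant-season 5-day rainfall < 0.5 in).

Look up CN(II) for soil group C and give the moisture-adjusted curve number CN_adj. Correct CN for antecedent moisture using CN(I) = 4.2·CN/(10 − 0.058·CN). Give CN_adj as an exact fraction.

NRCS table: woods, fair condition, soil group C → CN(II) = 73
Adjust CN=73 to AMC I: 4.2·73/(10 − 0.058·73) → (1533/5) ÷ (2883/500) = 51100/961 ≈ 53.174

CN_adj = 51100/961 ≈ 53.174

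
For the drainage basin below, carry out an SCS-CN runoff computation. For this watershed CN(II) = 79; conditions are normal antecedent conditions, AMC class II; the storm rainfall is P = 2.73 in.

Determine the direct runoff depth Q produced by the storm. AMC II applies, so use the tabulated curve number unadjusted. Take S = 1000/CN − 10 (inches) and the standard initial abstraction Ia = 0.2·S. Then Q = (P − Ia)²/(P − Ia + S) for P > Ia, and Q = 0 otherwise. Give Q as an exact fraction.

AMC II — tabulated CN = 79 applies directly.
Max retention: S = 1000/79 − 10 = 210/79 in (≈ 2.658 in)
Ia = 0.2·(210/79) = 42/79 in ≈ 0.532 in
P − Ia = 2.730 − 0.532 = 17367/7900 ≈ 2.198 in (> 0, runoff occurs)
Q: (17367/7900)² ÷ (38367/7900) = 683929/687300 in (≈ 0.995 in)

Q = 683929/687300 in ≈ 0.995 in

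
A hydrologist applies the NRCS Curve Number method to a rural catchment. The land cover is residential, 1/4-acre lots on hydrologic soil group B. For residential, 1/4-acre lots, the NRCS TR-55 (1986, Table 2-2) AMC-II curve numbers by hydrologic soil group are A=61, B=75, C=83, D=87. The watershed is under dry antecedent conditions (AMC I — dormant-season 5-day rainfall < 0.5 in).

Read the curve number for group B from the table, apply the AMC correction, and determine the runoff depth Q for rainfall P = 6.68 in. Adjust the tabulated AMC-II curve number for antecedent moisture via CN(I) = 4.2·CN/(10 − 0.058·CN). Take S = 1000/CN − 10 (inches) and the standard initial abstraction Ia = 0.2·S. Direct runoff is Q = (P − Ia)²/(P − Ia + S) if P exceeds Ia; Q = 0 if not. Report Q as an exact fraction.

NRCS table: residential, 1/4-acre lots, soil group B → CN(II) = 75
CN(I) from CN(II)=75: (4.2·75)/(10 − 0.058·75) = 6300/113 ≈ 55.752
Max retention: S = 1000/(6300/113) − 10 = 500/63 in (≈ 7.937 in)
Initial abstraction Ia = S/5 = (500/63)/5 = 100/63 ≈ 1.587 in
Excess rainfall: 6.680 − 1.587 = 5.093 in; P > Ia so Q > 0
Runoff Q = (P−Ia)²/(P−Ia+S) = (5.093)²/(5.093+7.937) = 64336441/32320575 ≈ 1.991 in

Q = 64336441/32320575 in ≈ 1.991 in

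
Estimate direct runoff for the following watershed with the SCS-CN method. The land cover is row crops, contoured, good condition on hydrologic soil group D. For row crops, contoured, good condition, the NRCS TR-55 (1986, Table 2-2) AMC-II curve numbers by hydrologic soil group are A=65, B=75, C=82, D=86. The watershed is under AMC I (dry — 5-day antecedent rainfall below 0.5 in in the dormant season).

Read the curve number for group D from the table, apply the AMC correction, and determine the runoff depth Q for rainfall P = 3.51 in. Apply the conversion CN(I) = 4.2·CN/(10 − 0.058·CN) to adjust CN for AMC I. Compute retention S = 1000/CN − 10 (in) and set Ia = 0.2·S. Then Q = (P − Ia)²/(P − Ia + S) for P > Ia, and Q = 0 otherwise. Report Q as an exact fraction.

Q = 1244607841/1100099100 in ≈ 1.131 in

NRCS table: row crops, contoured, good condition, soil group D → CN(II) = 86
CN(I) from CN(II)=86: (4.2·86)/(10 − 0.058·86) = 12900/179 ≈ 72.067
Retention S: 1000/CN − 10 with CN=72.067 → S = 500/129 ≈ 3.876 in
Ia = 0.2S: 0.2·3.876 = 0.775 in (exactly 100/129)
Excess rainfall: 3.510 − 0.775 = 2.735 in; P > Ia so Q > 0
Q = (35279/12900)²/((35279/12900) + 500/129) = (1244607841/166410000)/(85279/12900) = 1244607841/1100099100 in ≈ 1.131 in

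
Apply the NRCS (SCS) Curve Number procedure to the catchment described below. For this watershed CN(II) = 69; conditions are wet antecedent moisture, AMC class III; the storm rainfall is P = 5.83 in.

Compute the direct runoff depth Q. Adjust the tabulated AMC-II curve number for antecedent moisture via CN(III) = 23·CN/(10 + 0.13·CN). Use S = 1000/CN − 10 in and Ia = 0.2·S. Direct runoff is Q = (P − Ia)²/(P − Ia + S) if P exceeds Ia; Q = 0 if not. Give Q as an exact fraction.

Adjust CN=69 to AMC III: 23·69/(10 + 0.13·69) → 1587 ÷ (1897/100) = 158700/1897 ≈ 83.658
Max retention: S = 1000/(158700/1897) − 10 = 3100/1587 in (≈ 1.953 in)
Ia = 0.2·(3100/1587) = 620/1587 in ≈ 0.391 in
Excess rainfall: 5.830 − 0.391 = 5.439 in; P > Ia so Q > 0
Q: (863221/158700)² ÷ (1173221/158700) = 745150494841/186190172700 in (≈ 4.002 in)

Q = 745150494841/186190172700 in ≈ 4.002 in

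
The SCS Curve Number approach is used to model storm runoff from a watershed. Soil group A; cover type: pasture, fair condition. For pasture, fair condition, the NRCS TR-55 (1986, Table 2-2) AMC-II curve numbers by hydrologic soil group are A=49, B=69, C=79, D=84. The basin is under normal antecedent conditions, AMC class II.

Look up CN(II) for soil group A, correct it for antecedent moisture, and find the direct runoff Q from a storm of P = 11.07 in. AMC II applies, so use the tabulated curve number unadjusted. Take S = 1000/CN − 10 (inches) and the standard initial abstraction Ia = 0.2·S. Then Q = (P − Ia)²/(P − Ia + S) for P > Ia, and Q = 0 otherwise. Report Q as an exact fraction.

Q = 646595283/155236900 in ≈ 4.165 in

NRCS table: pasture, fair condition, soil group A → CN(II) = 49
CN(II) = 49; AMC II needs no correction.
Retention S: 1000/CN − 10 with CN=49.000 → S = 510/49 ≈ 10.408 in
Ia = 0.2·(510/49) = 102/49 in ≈ 2.082 in
Excess rainfall: 11.070 − 2.082 = 8.988 in; P > Ia so Q > 0
Q: (44043/4900)² ÷ (95043/4900) = 646595283/155236900 in (≈ 4.165 in)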